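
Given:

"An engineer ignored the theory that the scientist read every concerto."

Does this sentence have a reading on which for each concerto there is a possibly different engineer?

That reading corresponds to *every concerto* > *an engineer*.
The DP *every concerto* is contained in the complex NP *the theory that the scientist read every concerto*.
The Complex NP Constraint bars QR out of the complement clause of a noun.
So *every concerto* cannot raise high enough to outscope *an engineer*; only the surface ordering *an engineer* > *every concerto* is available.

No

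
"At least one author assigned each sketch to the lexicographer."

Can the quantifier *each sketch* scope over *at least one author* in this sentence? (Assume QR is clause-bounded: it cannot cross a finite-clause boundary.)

Both DPs are arguments of the same predicate; there is no clause or island boundary between them.
Ordinary QR to a clause-peripheral position gives the wide-scope LF for the lower DP.
Both orderings are possible: *at least one author* > *each sketch* and *each sketch* > *at least one author*.

Yes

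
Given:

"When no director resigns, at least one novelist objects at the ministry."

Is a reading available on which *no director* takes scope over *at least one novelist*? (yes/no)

No

The target quantifier *no director* is part of the adjunct clause *when no director resigns*.
Adverbial clauses are not L-marked, so they are barriers for QR — the quantifier cannot escape the adjunct.
There is no licit LF on which *no director* c-commands *at least one novelist*.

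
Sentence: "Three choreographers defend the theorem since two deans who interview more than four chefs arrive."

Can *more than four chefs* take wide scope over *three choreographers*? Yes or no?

*more than four chefs* sits inside the relative clause *who interview more than four chefs*, which is itself inside the adjunct *since two deans who interview more than four chefs arrive*.
Even if one barrier were somehow void, the other would still block QR.
So *more than four chefs* cannot raise to a position above *three choreographers*.

No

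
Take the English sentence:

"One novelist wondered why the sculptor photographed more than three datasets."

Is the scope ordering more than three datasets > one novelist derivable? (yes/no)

No

*more than three datasets* occurs within the embedded question *why the sculptor photographed more than three datasets*.
The wh-island constraint blocks QR out of an embedded interrogative.
There is no licit LF on which *more than three datasets* c-commands *one novelist*.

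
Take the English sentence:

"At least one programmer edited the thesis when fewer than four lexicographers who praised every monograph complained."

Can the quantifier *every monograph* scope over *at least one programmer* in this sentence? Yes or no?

No

*every monograph* sits inside the relative clause *who praised every monograph*, which is itself inside the adjunct *when fewer than four lexicographers who praised every monograph complained*.
Nested islands: the RC island is itself inside an adjunct island, so wide scope is doubly excluded.
There is no licit LF on which *every monograph* c-commands *at least one programmer*.
(Only the surface reading survives: one fixed programmer with respect to all the relevant monographs.)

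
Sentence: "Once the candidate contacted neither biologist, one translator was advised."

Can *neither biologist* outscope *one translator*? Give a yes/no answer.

The DP *neither biologist* is contained in the adjunct clause *once the candidate contacted neither biologist*.
The adjunct-island constraint bars QR out of an adverbial clause.
So *neither biologist* cannot raise to a position above *one translator*.

No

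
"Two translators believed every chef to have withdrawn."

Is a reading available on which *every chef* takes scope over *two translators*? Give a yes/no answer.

Yes

This is an ECM construction: *every chef* is the infinitival subject, Case-marked by the matrix verb, and the infinitive is transparent for QR.
QR within a single clause is free, so the lower quantifier may take scope over the higher one.
So *every chef* > *two translators* is among the available readings.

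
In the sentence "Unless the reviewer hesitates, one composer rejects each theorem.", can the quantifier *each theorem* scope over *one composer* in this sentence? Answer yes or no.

Yes

The adjunct clause does not contain *each theorem*, which is the matrix object.
Since no island is crossed, the inverse ordering is licensed alongside surface scope.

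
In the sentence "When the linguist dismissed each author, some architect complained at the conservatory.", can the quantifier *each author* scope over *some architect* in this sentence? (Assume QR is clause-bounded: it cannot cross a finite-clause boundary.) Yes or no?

No

Structurally, *each author* is inside the adjunct clause *when the linguist dismissed each author*.
Scope out of an adjunct clause is unavailable: QR respects the adjunct-island constraint.
So the wide-scope reading for *each author* is blocked.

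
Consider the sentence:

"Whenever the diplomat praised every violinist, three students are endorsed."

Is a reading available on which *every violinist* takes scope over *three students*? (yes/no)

*every violinist* sits inside the adjunct clause *whenever the diplomat praised every violinist*.
Scope out of an adjunct clause is unavailable: QR respects the adjunct-island constraint.
*every violinist* > *three students* would require crossing that boundary, which is illicit.

No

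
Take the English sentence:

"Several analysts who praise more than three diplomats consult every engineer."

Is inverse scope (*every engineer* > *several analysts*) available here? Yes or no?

The relative clause *who praise more than three diplomats* modifies *several analysts*, but *every engineer* is not inside that relative clause — it is an argument of the matrix verb.
QR within a single clause is free, so the lower quantifier may take scope over the higher one.

Yes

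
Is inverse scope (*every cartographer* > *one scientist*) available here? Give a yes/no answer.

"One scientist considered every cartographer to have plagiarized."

ECM infinitives lack a CP barrier, so *every cartographer* can QR over the matrix subject *one scientist*.
With no island boundary between them, the object can take inverse scope over the subject via ordinary QR within the clause.

Yes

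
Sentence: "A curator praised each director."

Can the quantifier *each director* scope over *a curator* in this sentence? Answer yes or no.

Yes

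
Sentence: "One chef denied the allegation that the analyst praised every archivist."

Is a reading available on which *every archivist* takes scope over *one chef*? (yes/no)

Structurally, *every archivist* is inside the complex NP *the allegation that the analyst praised every archivist*.
A that-clause complement to a noun is an island; QR cannot cross the NP boundary.
There is no licit LF on which *every archivist* c-commands *one chef*.

No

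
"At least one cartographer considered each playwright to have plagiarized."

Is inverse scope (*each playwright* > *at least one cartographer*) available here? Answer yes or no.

Yes

ECM infinitives lack a CP barrier, so *each playwright* can QR over the matrix subject *at least one cartographer*.
Since no island is crossed, the inverse ordering is licensed alongside surface scope.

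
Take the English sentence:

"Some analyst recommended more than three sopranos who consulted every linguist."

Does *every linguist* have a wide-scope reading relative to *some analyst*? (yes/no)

Structurally, *every linguist* is inside the relative clause *who consulted every linguist* modifying *more than three sopranos*.
Quantifiers inside a relative clause are trapped there; the RC boundary blocks QR.
*every linguist* > *some analyst* would require crossing that boundary, which is illicit.
(Only the surface reading survives: one fixed analyst with respect to all the relevant linguists.)

No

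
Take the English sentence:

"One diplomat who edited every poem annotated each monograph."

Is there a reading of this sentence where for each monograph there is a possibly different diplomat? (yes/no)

Yes

This is the *each monograph* > *one diplomat* reading.
Although the sentence contains a relative clause (*who edited every poem*), *each monograph* is outside it, in the matrix VP.
Ordinary QR to a clause-peripheral position gives the wide-scope LF for the lower DP.
So *each monograph* > *one diplomat* is among the available readings.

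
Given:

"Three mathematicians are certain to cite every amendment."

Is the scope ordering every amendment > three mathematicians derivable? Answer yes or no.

*every amendment* is inside a raising infinitive, which is transparent to QR (no CP barrier), so it behaves as a matrix argument.
Clause-internal QR can adjoin the lower DP above the subject, yielding the inverse reading.

Yes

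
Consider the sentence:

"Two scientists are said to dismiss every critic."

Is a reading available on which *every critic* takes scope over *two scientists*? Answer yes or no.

Yes

The matrix predicate is a raising verb, whose infinitival complement is not a scope island — *every critic* can QR into the matrix clause.
Clause-internal QR can adjoin the lower DP above the subject, yielding the inverse reading.
Both orderings are possible: *two scientists* > *every critic* and *every critic* > *two scientists*.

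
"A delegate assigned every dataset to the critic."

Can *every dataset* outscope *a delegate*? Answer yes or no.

*every dataset* is the matrix object and *a delegate* the matrix subject; the two are clausemates.
Ordinary QR to a clause-peripheral position gives the wide-scope LF for the lower DP.
The sentence is scopally ambiguous between *a delegate* > *every dataset* and *every dataset* > *a delegate*.

Yes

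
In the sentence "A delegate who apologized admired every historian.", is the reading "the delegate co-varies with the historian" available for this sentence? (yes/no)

This is the *every historian* > *a delegate* reading.
The relative clause *who apologized* modifies *a delegate*, but *every historian* is not inside that relative clause — it is an argument of the matrix verb.
QR within a single clause is free, so the lower quantifier may take scope over the higher one.

Yes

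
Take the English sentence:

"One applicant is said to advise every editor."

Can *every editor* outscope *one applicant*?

Yes

Infinitival complements of raising predicates do not block QR; *every editor* and *one applicant* are effectively clausemates.
Clause-internal QR can adjoin the lower DP above the subject, yielding the inverse reading.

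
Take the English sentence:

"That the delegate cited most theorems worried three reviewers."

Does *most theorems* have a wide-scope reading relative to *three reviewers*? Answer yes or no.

*most theorems* sits inside the sentential subject *that the delegate cited most theorems*.
The Sentential Subject Constraint rules out raising the quantifier out of the that-clause subject.
*most theorems* > *three reviewers* would require crossing that boundary, which is illicit.

No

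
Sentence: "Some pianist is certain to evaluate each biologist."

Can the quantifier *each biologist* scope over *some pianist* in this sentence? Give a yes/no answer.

Yes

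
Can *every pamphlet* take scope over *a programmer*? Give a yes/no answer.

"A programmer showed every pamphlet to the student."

Yes

*a programmer* and *every pamphlet* are co-arguments of the matrix verb, with nothing but a clause-internal boundary between them.
No island intervenes, so both surface and inverse scope are derivable.
So *every pamphlet* > *a programmer* is among the available readings.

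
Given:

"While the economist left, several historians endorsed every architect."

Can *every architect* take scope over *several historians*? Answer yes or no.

Yes

*every architect* is a matrix argument; the adjunct is an island but the target quantifier is outside it.
Clause-internal QR can adjoin the lower DP above the subject, yielding the inverse reading.
So *every architect* > *several historians* is among the available readings.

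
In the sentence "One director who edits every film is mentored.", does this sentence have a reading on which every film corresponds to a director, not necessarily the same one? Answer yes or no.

The described interpretation is the *every film* > *one director* scoping.
*every film* is embedded in the relative clause *who edits every film*.
The relative clause forms an island for QR, so the quantifier is confined to the head noun's restrictor.
Hence only narrow scope for *every film* (under *one director*) survives.

No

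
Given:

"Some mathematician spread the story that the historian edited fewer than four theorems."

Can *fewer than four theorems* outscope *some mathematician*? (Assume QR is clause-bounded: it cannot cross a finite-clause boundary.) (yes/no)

No

*fewer than four theorems* occurs within the complex NP *the story that the historian edited fewer than four theorems*.
Since the clause is the complement of a nominal head, the CNPC blocks scope extraction.
Hence only narrow scope for *fewer than four theorems* (under *some mathematician*) survives.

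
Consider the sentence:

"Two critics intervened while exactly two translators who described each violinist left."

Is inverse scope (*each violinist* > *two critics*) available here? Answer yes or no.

Structurally, *each violinist* is inside the relative clause *who described each violinist*, which is itself inside the adjunct *while exactly two translators who described each violinist left*.
Nested islands: the RC island is itself inside an adjunct island, so wide scope is doubly excluded.
So *each violinist* cannot raise to a position above *two critics*.

No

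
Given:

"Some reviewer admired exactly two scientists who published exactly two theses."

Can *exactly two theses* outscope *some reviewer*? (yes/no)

No

*exactly two theses* occurs within the relative clause *who published exactly two theses* modifying *exactly two scientists*.
QR out of a relative clause is ruled out by the relative-clause island constraint.
So the wide-scope reading for *exactly two theses* is blocked.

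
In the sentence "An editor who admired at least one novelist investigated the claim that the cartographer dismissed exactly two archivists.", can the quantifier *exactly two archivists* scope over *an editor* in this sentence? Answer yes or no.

No

*exactly two archivists* occurs within the complex NP *the claim that the cartographer dismissed exactly two archivists*.
Noun-complement clauses are scope islands (the Complex NP Constraint): a quantifier inside one cannot scope into the matrix.
So the wide-scope reading for *exactly two archivists* is blocked.
(Only the surface reading survives: one fixed editor with respect to all the relevant archivists.)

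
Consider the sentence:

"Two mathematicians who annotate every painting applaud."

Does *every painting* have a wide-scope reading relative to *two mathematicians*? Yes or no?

No

*every painting* occurs within the relative clause *who annotate every painting*.
QR out of a relative clause is ruled out by the relative-clause island constraint.
*every painting* > *two mathematicians* would require crossing that boundary, which is illicit.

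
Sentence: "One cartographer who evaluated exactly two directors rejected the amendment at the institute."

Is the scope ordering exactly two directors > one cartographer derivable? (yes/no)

No

The DP *exactly two directors* is contained in the relative clause *who evaluated exactly two directors*.
QR out of a relative clause is ruled out by the relative-clause island constraint.
*exactly two directors* > *one cartographer* would require crossing that boundary, which is illicit.
(Only the surface reading survives: one fixed cartographer with respect to all the relevant directors.)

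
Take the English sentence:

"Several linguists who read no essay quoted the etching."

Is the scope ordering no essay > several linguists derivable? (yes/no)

No

Structurally, *no essay* is inside the relative clause *who read no essay*.
The relative clause forms an island for QR, so the quantifier is confined to the head noun's restrictor.
Hence only narrow scope for *no essay* (under *several linguists*) survives.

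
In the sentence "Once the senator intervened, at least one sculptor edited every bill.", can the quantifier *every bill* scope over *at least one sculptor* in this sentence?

Yes

Neither queried DP is inside the adjunct, so the adjunct-island constraint does not apply.
With no island boundary between them, the object can take inverse scope over the subject via ordinary QR within the clause.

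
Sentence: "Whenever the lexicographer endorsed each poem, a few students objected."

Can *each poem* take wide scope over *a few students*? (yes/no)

No

Structurally, *each poem* is inside the adjunct clause *whenever the lexicographer endorsed each poem*.
Adjuncts are opaque for quantifier raising; a quantifier in an adjunct stays inside it.
So *each poem* cannot raise to a position above *a few students*.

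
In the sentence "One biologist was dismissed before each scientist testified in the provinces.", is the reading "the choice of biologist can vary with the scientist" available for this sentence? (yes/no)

No

That reading corresponds to *each scientist* > *one biologist*.
*each scientist* is embedded in the adjunct clause *before each scientist testified in the provinces*.
Adverbial clauses are not L-marked, so they are barriers for QR — the quantifier cannot escape the adjunct.
So *each scientist* cannot raise to a position above *one biologist*.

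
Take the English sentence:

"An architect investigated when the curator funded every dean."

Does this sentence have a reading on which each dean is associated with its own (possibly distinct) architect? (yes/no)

This is the *every dean* > *an architect* reading.
The DP *every dean* is contained in the embedded question *when the curator funded every dean*.
An indirect question is a wh-island; the filled [Spec,CP] blocks QR across the CP edge.
Hence only narrow scope for *every dean* (under *an architect*) survives.
(Only the surface reading survives: one fixed architect with respect to all the relevant deans.)

No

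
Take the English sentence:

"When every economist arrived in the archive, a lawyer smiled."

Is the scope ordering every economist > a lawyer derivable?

No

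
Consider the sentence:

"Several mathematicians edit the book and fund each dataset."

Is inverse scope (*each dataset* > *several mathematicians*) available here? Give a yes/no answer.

No

Structurally, *each dataset* is inside one conjunct of the coordinate structure (*fund each dataset*).
The Coordinate Structure Constraint blocks movement (including QR) out of a single conjunct.
*each dataset* is confined to the island and cannot take scope over *several mathematicians*.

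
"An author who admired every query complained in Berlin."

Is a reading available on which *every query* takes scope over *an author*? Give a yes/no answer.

*every query* occurs within the relative clause *who admired every query*.
Quantifiers inside a relative clause are trapped there; the RC boundary blocks QR.
So *every query* cannot raise to a position above *an author*.
(Only the surface reading survives: one fixed author with respect to all the relevant queries.)

No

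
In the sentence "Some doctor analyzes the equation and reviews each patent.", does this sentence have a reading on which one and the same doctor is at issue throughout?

Yes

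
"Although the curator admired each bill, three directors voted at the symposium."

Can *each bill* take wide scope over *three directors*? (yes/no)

*each bill* is embedded in the adjunct clause *although the curator admired each bill*.
Adverbial clauses are not L-marked, so they are barriers for QR — the quantifier cannot escape the adjunct.
The ordering *each bill* > *three directors* is therefore underivable.

No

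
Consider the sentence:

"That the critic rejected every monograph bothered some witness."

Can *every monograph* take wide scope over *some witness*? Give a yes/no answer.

No

*every monograph* occurs within the sentential subject *that the critic rejected every monograph*.
Clausal subjects are scope islands; QR from inside the subject into the matrix is barred.
So *every monograph* cannot raise to a position above *some witness*.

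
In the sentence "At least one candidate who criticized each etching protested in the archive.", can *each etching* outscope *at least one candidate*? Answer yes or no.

*each etching* occurs within the relative clause *who criticized each etching*.
QR out of a relative clause is ruled out by the relative-clause island constraint.
The inverse ordering *each etching* > *at least one candidate* is therefore underivable.

No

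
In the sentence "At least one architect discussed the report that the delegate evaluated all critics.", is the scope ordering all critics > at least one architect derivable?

The DP *all critics* is contained in the complex NP *the report that the delegate evaluated all critics*.
Noun-complement clauses are scope islands (the Complex NP Constraint): a quantifier inside one cannot scope into the matrix.
*all critics* is confined to the island and cannot take scope over *at least one architect*.
(Only the surface reading survives: one fixed architect with respect to all the relevant critics.)

No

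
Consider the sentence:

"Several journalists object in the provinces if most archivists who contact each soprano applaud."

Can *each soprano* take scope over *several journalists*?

*each soprano* is embedded in the relative clause *who contact each soprano*, which is itself inside the adjunct *if most archivists who contact each soprano applaud*.
Both the relative clause and the enclosing adjunct are scope islands; QR cannot cross either.
So *each soprano* cannot raise to a position above *several journalists*.

No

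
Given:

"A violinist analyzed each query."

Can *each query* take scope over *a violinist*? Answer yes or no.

*each query* and *a violinist* are in the same minimal clause.
QR within a single clause is free, so the lower quantifier may take scope over the higher one.
Both orderings are possible: *a violinist* > *each query* and *each query* > *a violinist*.

Yes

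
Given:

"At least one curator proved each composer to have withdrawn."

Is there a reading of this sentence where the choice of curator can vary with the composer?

That reading corresponds to *each composer* > *at least one curator*.
The ECM infinitive is scope-transparent — *each composer* is free to raise above *at least one curator*.
Since no island is crossed, the inverse ordering is licensed alongside surface scope.
The sentence is scopally ambiguous between *at least one curator* > *each composer* and *each composer* > *at least one curator*.

Yes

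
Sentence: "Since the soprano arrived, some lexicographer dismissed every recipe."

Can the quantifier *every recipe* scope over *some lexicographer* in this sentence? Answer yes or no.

The adjunct clause does not contain *every recipe*, which is the matrix object.
Since no island is crossed, the inverse ordering is licensed alongside surface scope.
So *every recipe* > *some lexicographer* is among the available readings.

Yes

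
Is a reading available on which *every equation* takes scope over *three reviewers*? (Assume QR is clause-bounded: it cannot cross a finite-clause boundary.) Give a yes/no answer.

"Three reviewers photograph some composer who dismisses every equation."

Structurally, *every equation* is inside the relative clause *who dismisses every equation* modifying *some composer*.
Relative clauses block scope extraction: QR cannot target a position outside the modified NP.
*every equation* > *three reviewers* would require crossing that boundary, which is illicit.

No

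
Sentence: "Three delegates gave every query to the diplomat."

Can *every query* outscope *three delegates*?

Both DPs are arguments of the same predicate; there is no clause or island boundary between them.
Nothing blocks QR of the lower DP to a position above the higher one, so inverse scope is available.
So *every query* > *three delegates* is among the available readings.

Yes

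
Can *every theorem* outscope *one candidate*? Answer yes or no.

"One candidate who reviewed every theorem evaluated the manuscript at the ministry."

No

The target quantifier *every theorem* is part of the relative clause *who reviewed every theorem*.
Relative clauses block scope extraction: QR cannot target a position outside the modified NP.
So the wide-scope reading for *every theorem* is blocked.
(Only the surface reading survives: one fixed candidate with respect to all the relevant theorems.)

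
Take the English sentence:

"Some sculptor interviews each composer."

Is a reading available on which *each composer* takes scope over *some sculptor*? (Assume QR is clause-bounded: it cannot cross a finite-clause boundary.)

Yes

*each composer* and *some sculptor* are in the same minimal clause.
Nothing blocks QR of the lower DP to a position above the higher one, so inverse scope is available.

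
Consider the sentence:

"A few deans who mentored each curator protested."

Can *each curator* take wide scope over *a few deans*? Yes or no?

No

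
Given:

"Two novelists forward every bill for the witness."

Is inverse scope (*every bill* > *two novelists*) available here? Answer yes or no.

Yes

*two novelists* and *every bill* are co-arguments of the matrix verb, with nothing but a clause-internal boundary between them.
Ordinary QR to a clause-peripheral position gives the wide-scope LF for the lower DP.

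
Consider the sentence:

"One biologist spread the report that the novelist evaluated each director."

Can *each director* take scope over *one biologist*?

No

The target quantifier *each director* is part of the complex NP *the report that the novelist evaluated each director*.
The Complex NP Constraint bars QR out of the complement clause of a noun.
*each director* is confined to the island and cannot take scope over *one biologist*.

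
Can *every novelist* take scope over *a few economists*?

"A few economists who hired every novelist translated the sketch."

*every novelist* sits inside the relative clause *who hired every novelist*.
A relative clause is a scope island — quantifier raising cannot cross its boundary.
Hence only narrow scope for *every novelist* (under *a few economists*) survives.

No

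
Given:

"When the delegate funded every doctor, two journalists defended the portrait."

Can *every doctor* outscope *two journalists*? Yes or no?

No

*every doctor* occurs within the adjunct clause *when the delegate funded every doctor*.
Since the clause is an adjunct (not a complement), the Adjunct Condition blocks QR across its edge.
*every doctor* > *two journalists* would require crossing that boundary, which is illicit.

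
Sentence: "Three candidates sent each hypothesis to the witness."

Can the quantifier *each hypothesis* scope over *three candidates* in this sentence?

*each hypothesis* is the matrix object and *three candidates* the matrix subject; the two are clausemates.
Nothing blocks QR of the lower DP to a position above the higher one, so inverse scope is available.
The sentence is scopally ambiguous between *three candidates* > *each hypothesis* and *each hypothesis* > *three candidates*.

Yes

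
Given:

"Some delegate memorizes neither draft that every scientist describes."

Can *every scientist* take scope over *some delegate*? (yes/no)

No

Structurally, *every scientist* is inside the relative clause *that every scientist describes* modifying *neither draft*.
Relative clauses block scope extraction: QR cannot target a position outside the modified NP.
There is no licit LF on which *every scientist* c-commands *some delegate*.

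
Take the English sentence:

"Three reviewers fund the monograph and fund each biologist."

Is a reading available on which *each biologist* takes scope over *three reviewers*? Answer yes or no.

No

*each biologist* is embedded in one conjunct of the coordinate structure (*fund each biologist*).
QR out of a conjunct would have to apply non-ATB, which the CSC forbids.
So the wide-scope reading for *each biologist* is blocked.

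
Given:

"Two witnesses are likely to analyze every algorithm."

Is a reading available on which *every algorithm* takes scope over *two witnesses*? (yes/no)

The matrix predicate is a raising verb, whose infinitival complement is not a scope island — *every algorithm* can QR into the matrix clause.
Nothing blocks QR of the lower DP to a position above the higher one, so inverse scope is available.

Yes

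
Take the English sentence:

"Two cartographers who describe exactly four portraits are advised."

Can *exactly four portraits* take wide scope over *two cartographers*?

*exactly four portraits* occurs within the relative clause *who describe exactly four portraits*.
Quantifiers inside a relative clause are trapped there; the RC boundary blocks QR.
*exactly four portraits* > *two cartographers* would require crossing that boundary, which is illicit.

No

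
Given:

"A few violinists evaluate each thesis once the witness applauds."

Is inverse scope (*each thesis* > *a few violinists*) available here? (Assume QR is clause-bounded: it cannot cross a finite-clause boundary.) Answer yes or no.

The adjunct clause does not contain *each thesis*, which is the matrix object.
Clause-internal QR can adjoin the lower DP above the subject, yielding the inverse reading.

Yes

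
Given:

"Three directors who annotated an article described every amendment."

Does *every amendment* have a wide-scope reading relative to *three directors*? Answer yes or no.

Although the sentence contains a relative clause (*who annotated an article*), *every amendment* is outside it, in the matrix VP.
Since no island is crossed, the inverse ordering is licensed alongside surface scope.

Yes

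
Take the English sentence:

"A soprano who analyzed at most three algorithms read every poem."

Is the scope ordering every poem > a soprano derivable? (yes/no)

*every poem* sits in the matrix clause, not in the relative clause on *a soprano*.
With no island boundary between them, the object can take inverse scope over the subject via ordinary QR within the clause.
Both orderings are possible: *a soprano* > *every poem* and *every poem* > *a soprano*.

Yes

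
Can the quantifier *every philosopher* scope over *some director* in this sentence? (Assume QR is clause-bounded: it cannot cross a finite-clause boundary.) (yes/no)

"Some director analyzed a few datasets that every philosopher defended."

The DP *every philosopher* is contained in the relative clause *that every philosopher defended* modifying *a few datasets*.
QR out of a relative clause is ruled out by the relative-clause island constraint.
*every philosopher* > *some director* would require crossing that boundary, which is illicit.

No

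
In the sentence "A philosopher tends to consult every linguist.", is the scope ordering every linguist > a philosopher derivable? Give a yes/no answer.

Yes

The matrix predicate is a raising verb, whose infinitival complement is not a scope island — *every linguist* can QR into the matrix clause.
No island intervenes, so both surface and inverse scope are derivable.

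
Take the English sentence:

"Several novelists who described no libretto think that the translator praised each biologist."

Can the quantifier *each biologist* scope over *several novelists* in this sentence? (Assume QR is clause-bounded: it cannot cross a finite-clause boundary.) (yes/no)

No

*each biologist* is embedded in the finite complement clause *that the translator praised each biologist*.
With QR restricted to its own tensed clause, the embedded quantifier cannot reach a matrix scope position.
Hence only narrow scope for *each biologist* (under *several novelists*) survives.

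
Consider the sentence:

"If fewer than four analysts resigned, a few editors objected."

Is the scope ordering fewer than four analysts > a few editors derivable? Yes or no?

No

The target quantifier *fewer than four analysts* is part of the adjunct clause *if fewer than four analysts resigned*.
Scope out of an adjunct clause is unavailable: QR respects the adjunct-island constraint.
*fewer than four analysts* is confined to the island and cannot take scope over *a few editors*.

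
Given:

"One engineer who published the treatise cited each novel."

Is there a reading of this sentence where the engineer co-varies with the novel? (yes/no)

Yes

That reading corresponds to *each novel* > *one engineer*.
*each novel* sits in the matrix clause, not in the relative clause on *one engineer*.
Clause-internal QR can adjoin the lower DP above the subject, yielding the inverse reading.
Both orderings are possible: *one engineer* > *each novel* and *each novel* > *one engineer*.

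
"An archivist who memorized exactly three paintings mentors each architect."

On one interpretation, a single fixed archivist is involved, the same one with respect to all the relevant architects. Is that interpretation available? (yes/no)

That reading corresponds to *an archivist* > *each architect*.
Nothing needs to raise for *an archivist* > *each architect*, so no island constraint is at stake.

Yes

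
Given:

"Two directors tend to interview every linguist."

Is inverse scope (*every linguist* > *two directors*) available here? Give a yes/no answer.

Yes

*every linguist* is the object of the infinitival complement of a raising predicate; raising infinitives are transparent for QR, so the two DPs are in effect clausemates.
Clause-internal QR can adjoin the lower DP above the subject, yielding the inverse reading.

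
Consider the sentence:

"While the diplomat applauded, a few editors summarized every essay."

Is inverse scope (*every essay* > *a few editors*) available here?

Yes

*every essay* is a matrix argument; the adjunct is an island but the target quantifier is outside it.
Ordinary QR to a clause-peripheral position gives the wide-scope LF for the lower DP.
So *every essay* > *a few editors* is among the available readings.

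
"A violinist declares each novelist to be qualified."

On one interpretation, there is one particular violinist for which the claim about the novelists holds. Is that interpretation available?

Yes

The described interpretation is the *a violinist* > *each novelist* scoping.
That is the surface-scope ordering, which is always one of the available readings — island constraints only ever restrict inverse scope.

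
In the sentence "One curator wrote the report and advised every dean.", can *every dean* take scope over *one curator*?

Structurally, *every dean* is inside one conjunct of the coordinate structure (*advised every dean*).
The Coordinate Structure Constraint blocks movement (including QR) out of a single conjunct.
So the wide-scope reading for *every dean* is blocked.
(Only the surface reading survives: one fixed curator with respect to all the relevant deans.)

No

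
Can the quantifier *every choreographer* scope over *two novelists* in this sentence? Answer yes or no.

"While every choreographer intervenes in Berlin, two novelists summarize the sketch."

No

*every choreographer* occurs within the adjunct clause *while every choreographer intervenes in Berlin*.
Since the clause is an adjunct (not a complement), the Adjunct Condition blocks QR across its edge.
*every choreographer* is confined to the island and cannot take scope over *two novelists*.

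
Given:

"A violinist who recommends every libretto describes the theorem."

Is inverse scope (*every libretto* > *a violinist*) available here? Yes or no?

No

*every libretto* occurs within the relative clause *who recommends every libretto*.
The relative clause forms an island for QR, so the quantifier is confined to the head noun's restrictor.
So *every libretto* cannot raise high enough to outscope *a violinist*; only the surface ordering *a violinist* > *every libretto* is available.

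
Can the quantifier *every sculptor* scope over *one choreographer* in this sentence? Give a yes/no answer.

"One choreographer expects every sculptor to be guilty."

*every sculptor* is the subject of an ECM infinitive — the infinitival complement of an ECM verb is not a scope island, so *every sculptor* can raise into the matrix clause.
Since no island is crossed, the inverse ordering is licensed alongside surface scope.
Both orderings are possible: *one choreographer* > *every sculptor* and *every sculptor* > *one choreographer*.

Yes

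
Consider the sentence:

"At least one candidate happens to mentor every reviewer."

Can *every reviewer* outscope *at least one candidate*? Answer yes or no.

Yes

Raising constructions are monoclausal for scope purposes; *every reviewer* is not separated from *at least one candidate* by any island.
No island intervenes, so both surface and inverse scope are derivable.
The sentence is scopally ambiguous between *at least one candidate* > *every reviewer* and *every reviewer* > *at least one candidate*.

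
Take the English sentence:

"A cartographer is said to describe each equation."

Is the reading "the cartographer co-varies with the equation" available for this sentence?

Yes

The paraphrase describes the scope ordering *each equation* > *a cartographer*.
*each equation* is the object of the infinitival complement of a raising predicate; raising infinitives are transparent for QR, so the two DPs are in effect clausemates.
Nothing blocks QR of the lower DP to a position above the higher one, so inverse scope is available.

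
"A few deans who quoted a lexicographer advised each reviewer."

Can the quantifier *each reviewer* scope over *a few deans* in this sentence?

Yes

*each reviewer* is a matrix argument; only *a few deans* is modified by the relative clause *who quoted a lexicographer*, so the RC island is irrelevant to the target quantifier.
With no island boundary between them, the object can take inverse scope over the subject via ordinary QR within the clause.
So *each reviewer* > *a few deans* is among the available readings.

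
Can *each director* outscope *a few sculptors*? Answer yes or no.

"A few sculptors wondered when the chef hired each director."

*each director* is embedded in the embedded question *when the chef hired each director*.
An indirect question is a wh-island; the filled [Spec,CP] blocks QR across the CP edge.
So the wide-scope reading for *each director* is blocked.

No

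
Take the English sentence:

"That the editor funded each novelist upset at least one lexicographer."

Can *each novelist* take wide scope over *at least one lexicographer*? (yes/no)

No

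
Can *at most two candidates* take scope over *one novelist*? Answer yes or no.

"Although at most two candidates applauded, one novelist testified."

No

*at most two candidates* is embedded in the adjunct clause *although at most two candidates applauded*.
Adjuncts are opaque for quantifier raising; a quantifier in an adjunct stays inside it.
*at most two candidates* is confined to the island and cannot take scope over *one novelist*.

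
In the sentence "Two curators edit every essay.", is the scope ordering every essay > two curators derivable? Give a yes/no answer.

Yes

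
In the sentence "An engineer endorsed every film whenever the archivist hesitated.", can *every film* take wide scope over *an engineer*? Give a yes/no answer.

Although there is an adjunct clause, *every film* is in the main clause, not inside the adjunct.
With no island boundary between them, the object can take inverse scope over the subject via ordinary QR within the clause.
So *every film* > *an engineer* is among the available readings.

Yes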